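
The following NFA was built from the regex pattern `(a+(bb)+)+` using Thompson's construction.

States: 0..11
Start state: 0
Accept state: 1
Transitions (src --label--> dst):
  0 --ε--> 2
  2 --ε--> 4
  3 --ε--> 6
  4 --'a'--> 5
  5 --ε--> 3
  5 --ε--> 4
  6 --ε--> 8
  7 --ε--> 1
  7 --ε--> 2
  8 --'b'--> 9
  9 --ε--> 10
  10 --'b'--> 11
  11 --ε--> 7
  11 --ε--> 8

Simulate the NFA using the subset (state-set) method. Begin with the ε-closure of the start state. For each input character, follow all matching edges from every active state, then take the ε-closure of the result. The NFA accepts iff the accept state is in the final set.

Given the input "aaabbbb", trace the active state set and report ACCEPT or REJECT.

Answer: ACCEPT

Derivation:
initial (ε-close {0}): {0,2,4}
'a' @ 1: {3,4,5,6,8}
'a' @ 2: {3,4,5,6,8}
'a' @ 3: {3,4,5,6,8}
'b' @ 4: {9,10}
'b' @ 5: {1,2,4,7,8,11}  ✓accept
'b' @ 6: {9,10}
'b' @ 7: {1,2,4,7,8,11}  ✓accept
after full input: {1,2,4,7,8,11}  (accept=1 in)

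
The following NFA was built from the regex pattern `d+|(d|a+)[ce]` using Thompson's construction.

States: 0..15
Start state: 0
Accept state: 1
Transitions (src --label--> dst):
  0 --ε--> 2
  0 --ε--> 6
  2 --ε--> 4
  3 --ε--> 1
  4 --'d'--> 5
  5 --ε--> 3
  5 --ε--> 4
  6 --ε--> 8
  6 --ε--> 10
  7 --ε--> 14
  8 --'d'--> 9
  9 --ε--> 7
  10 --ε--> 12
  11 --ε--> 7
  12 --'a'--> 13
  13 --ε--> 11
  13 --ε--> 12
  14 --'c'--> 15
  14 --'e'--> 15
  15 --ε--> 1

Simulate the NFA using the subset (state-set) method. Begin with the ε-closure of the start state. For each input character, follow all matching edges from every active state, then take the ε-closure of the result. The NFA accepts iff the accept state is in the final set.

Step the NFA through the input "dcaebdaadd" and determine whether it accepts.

Answer: REJECT

Derivation:
start: ε-closure({0}) = {0,2,4,6,8,10,12}
'd' @ 1: {1,3,4,5,7,9,14}  (accept∈set)
'c' @ 2: {1,15}  (accept∈set)
'a' @ 3: {}  — state set empty
rest 'ebdaadd' ignored (set empty)
after full input: {}  (accept=1 not in)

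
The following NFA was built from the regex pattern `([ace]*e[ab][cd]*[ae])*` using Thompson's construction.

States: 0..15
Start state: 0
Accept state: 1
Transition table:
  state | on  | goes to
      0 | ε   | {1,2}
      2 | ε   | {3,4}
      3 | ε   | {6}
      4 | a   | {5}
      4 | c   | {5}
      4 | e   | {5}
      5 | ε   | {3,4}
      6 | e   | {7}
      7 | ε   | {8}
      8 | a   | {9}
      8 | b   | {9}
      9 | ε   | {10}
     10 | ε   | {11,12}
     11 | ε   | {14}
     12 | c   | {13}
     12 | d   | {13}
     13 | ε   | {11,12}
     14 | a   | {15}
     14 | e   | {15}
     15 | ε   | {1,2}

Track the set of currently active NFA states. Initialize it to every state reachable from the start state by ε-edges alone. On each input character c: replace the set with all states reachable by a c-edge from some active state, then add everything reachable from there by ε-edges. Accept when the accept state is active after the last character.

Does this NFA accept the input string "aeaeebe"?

initial (ε-close {0}): {0,1,2,3,4,6}
'a' @ 1: {3,4,5,6}
'e' @ 2: {3,4,5,6,7,8}
'a' @ 3: {3,4,5,6,9,10,11,12,14}
'e' @ 4: {1,2,3,4,5,6,7,8,15}  ✓accept
'e' @ 5: {3,4,5,6,7,8}
'b' @ 6: {9,10,11,12,14}
'e' @ 7: {1,2,3,4,6,15}  ✓accept
final: {1,2,3,4,6,15}; accept 1 in set

Answer: ACCEPT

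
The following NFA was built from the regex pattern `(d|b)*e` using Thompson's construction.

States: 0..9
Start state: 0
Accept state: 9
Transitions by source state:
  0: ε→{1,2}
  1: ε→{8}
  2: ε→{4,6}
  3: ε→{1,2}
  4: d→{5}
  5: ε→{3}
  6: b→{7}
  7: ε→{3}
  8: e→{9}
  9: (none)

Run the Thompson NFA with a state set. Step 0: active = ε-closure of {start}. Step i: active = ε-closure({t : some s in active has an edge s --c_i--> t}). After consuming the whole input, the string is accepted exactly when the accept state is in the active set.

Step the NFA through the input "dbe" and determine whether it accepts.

start: ε-closure({0}) = {0,1,2,4,6,8}
'd' @ 1: {1,2,3,4,5,6,8}
'b' @ 2: {1,2,3,4,6,7,8}
'e' @ 3: {9}  (accept∈set)
end set {9} — state 9 in

Answer: ACCEPT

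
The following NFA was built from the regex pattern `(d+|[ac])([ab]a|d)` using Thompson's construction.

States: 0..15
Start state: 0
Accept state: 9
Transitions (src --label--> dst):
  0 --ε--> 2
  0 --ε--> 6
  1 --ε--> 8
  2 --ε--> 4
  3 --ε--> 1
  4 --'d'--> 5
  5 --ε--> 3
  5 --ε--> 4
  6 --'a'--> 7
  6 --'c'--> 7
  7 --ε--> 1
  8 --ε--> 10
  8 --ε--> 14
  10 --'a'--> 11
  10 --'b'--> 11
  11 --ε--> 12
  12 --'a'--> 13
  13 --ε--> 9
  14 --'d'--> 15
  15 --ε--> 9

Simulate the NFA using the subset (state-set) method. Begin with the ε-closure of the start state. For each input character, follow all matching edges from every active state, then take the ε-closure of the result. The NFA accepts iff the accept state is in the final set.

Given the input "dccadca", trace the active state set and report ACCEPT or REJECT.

Answer: REJECT

Derivation:
S₀ = ε-closure({0}) = {0,2,4,6}
'd' @ 1: {1,3,4,5,8,10,14}
'c' @ 2: {}  — state set empty
rest 'cadca' ignored (set empty)
after full input: {}  (accept=9 not in)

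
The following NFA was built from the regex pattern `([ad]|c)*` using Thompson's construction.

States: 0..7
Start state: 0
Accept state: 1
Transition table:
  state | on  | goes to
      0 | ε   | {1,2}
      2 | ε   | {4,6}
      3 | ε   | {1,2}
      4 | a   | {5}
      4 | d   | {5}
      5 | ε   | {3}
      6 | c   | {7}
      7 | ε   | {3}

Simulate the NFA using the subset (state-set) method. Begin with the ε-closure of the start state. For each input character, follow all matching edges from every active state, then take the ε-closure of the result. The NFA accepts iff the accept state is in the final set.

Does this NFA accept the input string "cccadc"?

Answer: ACCEPT

Trace:
start: ε-closure({0}) = {0,1,2,4,6}
'c' @ 1: {1,2,3,4,6,7}  (accept∈set)
'c' @ 2: {1,2,3,4,6,7}  (accept∈set)
'c' @ 3: {1,2,3,4,6,7}  (accept∈set)
'a' @ 4: {1,2,3,4,5,6}  (accept∈set)
'd' @ 5: {1,2,3,4,5,6}  (accept∈set)
'c' @ 6: {1,2,3,4,6,7}  (accept∈set)
final: {1,2,3,4,6,7}; accept 1 in set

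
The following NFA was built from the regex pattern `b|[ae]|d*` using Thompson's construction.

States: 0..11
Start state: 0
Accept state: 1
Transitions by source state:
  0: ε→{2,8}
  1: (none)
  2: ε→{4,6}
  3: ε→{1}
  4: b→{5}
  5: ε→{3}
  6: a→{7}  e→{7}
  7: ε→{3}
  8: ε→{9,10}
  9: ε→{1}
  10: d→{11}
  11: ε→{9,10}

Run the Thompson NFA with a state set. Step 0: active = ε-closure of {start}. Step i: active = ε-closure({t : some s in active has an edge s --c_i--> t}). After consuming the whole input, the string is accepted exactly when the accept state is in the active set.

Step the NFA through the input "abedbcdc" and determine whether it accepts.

Answer: REJECT

Steps:
start: ε-closure({0}) = {0,1,2,4,6,8,9,10}
'a' @ 1: {1,3,7}  ✓accept
'b' @ 2: {}  — state set empty
rest 'edbcdc' ignored (set empty)
end set {} — state 1 not in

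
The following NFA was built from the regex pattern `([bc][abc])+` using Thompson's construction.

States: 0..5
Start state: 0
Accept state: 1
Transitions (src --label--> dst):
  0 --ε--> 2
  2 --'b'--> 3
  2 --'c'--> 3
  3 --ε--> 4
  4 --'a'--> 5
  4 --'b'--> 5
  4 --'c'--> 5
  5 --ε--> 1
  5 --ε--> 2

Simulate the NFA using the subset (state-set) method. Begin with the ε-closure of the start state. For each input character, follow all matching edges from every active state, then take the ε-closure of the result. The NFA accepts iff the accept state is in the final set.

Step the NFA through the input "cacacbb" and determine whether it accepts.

start: ε-closure({0}) = {0,2}
'c' @ 1: {3,4}
'a' @ 2: {1,2,5}  [accepting]
'c' @ 3: {3,4}
'a' @ 4: {1,2,5}  [accepting]
'c' @ 5: {3,4}
'b' @ 6: {1,2,5}  [accepting]
'b' @ 7: {3,4}
end set {3,4} — state 1 not in

Answer: REJECT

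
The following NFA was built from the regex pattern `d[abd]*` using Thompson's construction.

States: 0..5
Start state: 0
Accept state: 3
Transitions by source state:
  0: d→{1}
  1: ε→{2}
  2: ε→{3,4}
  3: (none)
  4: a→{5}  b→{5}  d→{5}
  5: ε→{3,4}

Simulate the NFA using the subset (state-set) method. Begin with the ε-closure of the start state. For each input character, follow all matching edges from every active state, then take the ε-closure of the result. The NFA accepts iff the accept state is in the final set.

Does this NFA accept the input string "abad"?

start: ε-closure({0}) = {0}
'a' @ 1: {}  — dead — no transitions
rest 'bad' ignored (set empty)
after full input: {}  (accept=3 not in)

Answer: REJECT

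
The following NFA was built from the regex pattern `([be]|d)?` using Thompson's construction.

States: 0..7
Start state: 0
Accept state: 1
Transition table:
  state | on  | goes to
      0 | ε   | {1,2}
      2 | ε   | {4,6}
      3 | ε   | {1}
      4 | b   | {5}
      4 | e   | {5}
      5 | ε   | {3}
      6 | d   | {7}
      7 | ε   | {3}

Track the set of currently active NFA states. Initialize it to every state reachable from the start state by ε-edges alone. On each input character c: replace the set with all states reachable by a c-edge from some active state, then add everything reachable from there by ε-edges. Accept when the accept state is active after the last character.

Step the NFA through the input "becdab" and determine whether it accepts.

start: ε-closure({0}) = {0,1,2,4,6}
'b' @ 1: {1,3,5}  (accept∈set)
'e' @ 2: {}  — dead — no transitions
rest 'cdab' ignored (set empty)
final: {}; accept 1 not in set

Answer: REJECT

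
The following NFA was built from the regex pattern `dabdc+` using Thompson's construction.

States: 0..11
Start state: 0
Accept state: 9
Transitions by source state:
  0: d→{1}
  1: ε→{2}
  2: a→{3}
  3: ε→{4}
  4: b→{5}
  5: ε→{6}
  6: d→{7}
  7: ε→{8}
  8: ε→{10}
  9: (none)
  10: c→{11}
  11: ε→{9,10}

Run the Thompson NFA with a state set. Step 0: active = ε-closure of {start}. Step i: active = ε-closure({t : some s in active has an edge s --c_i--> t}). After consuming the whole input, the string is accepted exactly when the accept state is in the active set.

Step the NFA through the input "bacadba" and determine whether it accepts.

Answer: REJECT

Steps:
S₀ = ε-closure({0}) = {0}
'b' @ 1: {}  — state set empty
rest 'acadba' ignored (set empty)
after full input: {}  (accept=9 not in)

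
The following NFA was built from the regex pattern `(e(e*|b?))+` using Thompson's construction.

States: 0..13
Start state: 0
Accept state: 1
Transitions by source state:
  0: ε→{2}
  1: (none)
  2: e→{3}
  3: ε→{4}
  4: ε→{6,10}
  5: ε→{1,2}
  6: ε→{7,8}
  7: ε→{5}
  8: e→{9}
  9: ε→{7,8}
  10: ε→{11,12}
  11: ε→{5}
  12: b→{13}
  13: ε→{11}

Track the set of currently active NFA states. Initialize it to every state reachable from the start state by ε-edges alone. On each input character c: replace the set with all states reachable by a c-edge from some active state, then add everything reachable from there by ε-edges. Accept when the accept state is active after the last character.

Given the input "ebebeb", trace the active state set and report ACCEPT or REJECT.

S₀ = ε-closure({0}) = {0,2}
'e' @ 1: {1,2,3,4,5,6,7,8,10,11,12}  (accept∈set)
'b' @ 2: {1,2,5,11,13}  (accept∈set)
'e' @ 3: {1,2,3,4,5,6,7,8,10,11,12}  (accept∈set)
'b' @ 4: {1,2,5,11,13}  (accept∈set)
'e' @ 5: {1,2,3,4,5,6,7,8,10,11,12}  (accept∈set)
'b' @ 6: {1,2,5,11,13}  (accept∈set)
after full input: {1,2,5,11,13}  (accept=1 in)

Answer: ACCEPT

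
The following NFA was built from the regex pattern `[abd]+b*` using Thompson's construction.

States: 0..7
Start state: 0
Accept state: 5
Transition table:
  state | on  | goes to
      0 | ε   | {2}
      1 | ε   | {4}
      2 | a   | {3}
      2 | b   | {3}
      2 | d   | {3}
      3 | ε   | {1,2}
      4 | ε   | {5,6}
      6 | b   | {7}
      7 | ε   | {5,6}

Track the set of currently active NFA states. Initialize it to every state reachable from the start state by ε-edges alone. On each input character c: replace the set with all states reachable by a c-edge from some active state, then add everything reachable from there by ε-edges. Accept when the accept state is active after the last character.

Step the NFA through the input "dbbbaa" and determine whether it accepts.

S₀ = ε-closure({0}) = {0,2}
'd' @ 1: {1,2,3,4,5,6}  ✓accept
'b' @ 2: {1,2,3,4,5,6,7}  ✓accept
'b' @ 3: {1,2,3,4,5,6,7}  ✓accept
'b' @ 4: {1,2,3,4,5,6,7}  ✓accept
'a' @ 5: {1,2,3,4,5,6}  ✓accept
'a' @ 6: {1,2,3,4,5,6}  ✓accept
end set {1,2,3,4,5,6} — state 5 in

Answer: ACCEPT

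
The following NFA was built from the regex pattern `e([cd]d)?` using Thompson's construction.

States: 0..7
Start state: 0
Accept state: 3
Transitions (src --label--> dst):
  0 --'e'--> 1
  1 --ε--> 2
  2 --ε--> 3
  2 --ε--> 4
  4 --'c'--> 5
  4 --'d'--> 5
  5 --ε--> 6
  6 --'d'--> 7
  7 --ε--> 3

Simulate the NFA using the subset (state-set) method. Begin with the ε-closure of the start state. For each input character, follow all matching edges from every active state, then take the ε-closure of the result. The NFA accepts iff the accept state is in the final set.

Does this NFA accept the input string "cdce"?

start: ε-closure({0}) = {0}
'c' @ 1: {}  — state set empty
rest 'dce' ignored (set empty)
end set {} — state 3 not in

Answer: REJECT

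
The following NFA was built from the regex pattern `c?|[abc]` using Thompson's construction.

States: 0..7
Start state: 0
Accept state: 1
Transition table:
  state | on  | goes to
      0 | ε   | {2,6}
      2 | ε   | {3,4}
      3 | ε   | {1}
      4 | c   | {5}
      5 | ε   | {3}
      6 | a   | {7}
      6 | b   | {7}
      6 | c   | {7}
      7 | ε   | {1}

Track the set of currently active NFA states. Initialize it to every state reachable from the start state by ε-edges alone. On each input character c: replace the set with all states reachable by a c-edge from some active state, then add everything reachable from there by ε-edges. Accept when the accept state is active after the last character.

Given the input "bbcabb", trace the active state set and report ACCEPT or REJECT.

start: ε-closure({0}) = {0,1,2,3,4,6}
'b' @ 1: {1,7}  (accept∈set)
'b' @ 2: {}  — dead — no transitions
rest 'cabb' ignored (set empty)
after full input: {}  (accept=1 not in)

Answer: REJECT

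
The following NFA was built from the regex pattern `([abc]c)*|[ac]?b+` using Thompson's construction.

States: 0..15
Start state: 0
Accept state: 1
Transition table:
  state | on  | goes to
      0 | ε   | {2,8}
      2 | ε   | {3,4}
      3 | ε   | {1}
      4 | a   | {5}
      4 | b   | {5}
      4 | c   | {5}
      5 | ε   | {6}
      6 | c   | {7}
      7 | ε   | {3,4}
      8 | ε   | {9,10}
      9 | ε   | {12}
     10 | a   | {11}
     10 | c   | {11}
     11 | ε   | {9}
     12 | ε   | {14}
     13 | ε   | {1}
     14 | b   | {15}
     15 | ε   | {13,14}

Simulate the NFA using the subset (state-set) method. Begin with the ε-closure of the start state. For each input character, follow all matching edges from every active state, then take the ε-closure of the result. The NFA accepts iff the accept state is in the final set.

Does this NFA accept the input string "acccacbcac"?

S₀ = ε-closure({0}) = {0,1,2,3,4,8,9,10,12,14}
'a' @ 1: {5,6,9,11,12,14}
'c' @ 2: {1,3,4,7}  [accepting]
'c' @ 3: {5,6}
'c' @ 4: {1,3,4,7}  [accepting]
'a' @ 5: {5,6}
'c' @ 6: {1,3,4,7}  [accepting]
'b' @ 7: {5,6}
'c' @ 8: {1,3,4,7}  [accepting]
'a' @ 9: {5,6}
'c' @ 10: {1,3,4,7}  [accepting]
final: {1,3,4,7}; accept 1 in set

Answer: ACCEPT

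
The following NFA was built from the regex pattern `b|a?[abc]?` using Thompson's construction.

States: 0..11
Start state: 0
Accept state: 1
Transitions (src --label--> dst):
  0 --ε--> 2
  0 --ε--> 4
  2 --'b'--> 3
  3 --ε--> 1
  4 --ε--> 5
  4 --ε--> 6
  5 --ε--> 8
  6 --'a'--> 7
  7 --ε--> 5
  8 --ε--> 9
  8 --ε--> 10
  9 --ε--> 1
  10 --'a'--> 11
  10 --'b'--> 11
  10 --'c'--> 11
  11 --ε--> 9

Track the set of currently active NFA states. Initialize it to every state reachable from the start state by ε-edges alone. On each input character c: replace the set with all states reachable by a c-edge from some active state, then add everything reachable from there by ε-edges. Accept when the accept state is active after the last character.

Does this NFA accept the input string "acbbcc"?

initial (ε-close {0}): {0,1,2,4,5,6,8,9,10}
'a' @ 1: {1,5,7,8,9,10,11}  [accepting]
'c' @ 2: {1,9,11}  [accepting]
'b' @ 3: {}  — no active states
rest 'bcc' ignored (set empty)
final: {}; accept 1 not in set

Answer: REJECT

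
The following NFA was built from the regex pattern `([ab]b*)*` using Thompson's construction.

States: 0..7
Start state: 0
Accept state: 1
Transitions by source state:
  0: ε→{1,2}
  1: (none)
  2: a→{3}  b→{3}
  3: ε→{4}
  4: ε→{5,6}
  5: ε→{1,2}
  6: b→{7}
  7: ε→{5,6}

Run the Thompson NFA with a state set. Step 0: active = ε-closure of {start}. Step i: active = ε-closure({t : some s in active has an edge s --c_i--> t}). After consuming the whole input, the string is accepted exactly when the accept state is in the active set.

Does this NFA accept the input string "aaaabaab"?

Answer: ACCEPT

Steps:
start: ε-closure({0}) = {0,1,2}
'a' @ 1: {1,2,3,4,5,6}  ✓accept
'a' @ 2: {1,2,3,4,5,6}  ✓accept
'a' @ 3: {1,2,3,4,5,6}  ✓accept
'a' @ 4: {1,2,3,4,5,6}  ✓accept
'b' @ 5: {1,2,3,4,5,6,7}  ✓accept
'a' @ 6: {1,2,3,4,5,6}  ✓accept
'a' @ 7: {1,2,3,4,5,6}  ✓accept
'b' @ 8: {1,2,3,4,5,6,7}  ✓accept
after full input: {1,2,3,4,5,6,7}  (accept=1 in)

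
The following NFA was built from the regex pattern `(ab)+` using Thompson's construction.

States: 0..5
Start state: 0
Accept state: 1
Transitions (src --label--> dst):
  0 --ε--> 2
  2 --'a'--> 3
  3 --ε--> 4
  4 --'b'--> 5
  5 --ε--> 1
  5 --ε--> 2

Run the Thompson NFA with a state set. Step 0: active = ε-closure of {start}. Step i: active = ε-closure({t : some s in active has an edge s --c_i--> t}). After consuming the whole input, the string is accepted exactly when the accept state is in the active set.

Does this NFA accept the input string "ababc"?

Answer: REJECT

Derivation:
start: ε-closure({0}) = {0,2}
'a' @ 1: {3,4}
'b' @ 2: {1,2,5}  (accept∈set)
'a' @ 3: {3,4}
'b' @ 4: {1,2,5}  (accept∈set)
'c' @ 5: {}  — dead — no transitions
end set {} — state 1 not in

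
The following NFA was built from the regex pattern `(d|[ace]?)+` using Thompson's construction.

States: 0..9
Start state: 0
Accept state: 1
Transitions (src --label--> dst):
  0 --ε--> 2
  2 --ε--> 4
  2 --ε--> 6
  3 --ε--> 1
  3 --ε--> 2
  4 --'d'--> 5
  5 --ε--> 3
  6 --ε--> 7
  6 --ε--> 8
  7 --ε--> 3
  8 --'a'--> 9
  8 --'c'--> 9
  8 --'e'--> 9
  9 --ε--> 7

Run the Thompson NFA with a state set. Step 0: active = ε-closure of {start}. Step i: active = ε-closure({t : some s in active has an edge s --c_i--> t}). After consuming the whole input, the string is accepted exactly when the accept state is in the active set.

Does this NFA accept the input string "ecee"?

initial (ε-close {0}): {0,1,2,3,4,6,7,8}
'e' @ 1: {1,2,3,4,6,7,8,9}  [accepting]
'c' @ 2: {1,2,3,4,6,7,8,9}  [accepting]
'e' @ 3: {1,2,3,4,6,7,8,9}  [accepting]
'e' @ 4: {1,2,3,4,6,7,8,9}  [accepting]
end set {1,2,3,4,6,7,8,9} — state 1 in

Answer: ACCEPT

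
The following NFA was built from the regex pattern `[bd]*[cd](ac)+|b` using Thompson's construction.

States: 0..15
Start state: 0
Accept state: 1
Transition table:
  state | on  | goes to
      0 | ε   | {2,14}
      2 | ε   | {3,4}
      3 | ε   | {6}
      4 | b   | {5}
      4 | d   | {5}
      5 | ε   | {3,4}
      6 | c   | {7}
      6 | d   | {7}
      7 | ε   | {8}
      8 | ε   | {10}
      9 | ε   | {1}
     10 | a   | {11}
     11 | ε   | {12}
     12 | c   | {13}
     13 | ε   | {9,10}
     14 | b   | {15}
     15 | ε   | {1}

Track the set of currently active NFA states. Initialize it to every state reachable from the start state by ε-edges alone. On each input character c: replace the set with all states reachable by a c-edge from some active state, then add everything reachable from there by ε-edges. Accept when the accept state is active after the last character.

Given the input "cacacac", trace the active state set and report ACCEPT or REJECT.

Answer: ACCEPT

Trace:
S₀ = ε-closure({0}) = {0,2,3,4,6,14}
'c' @ 1: {7,8,10}
'a' @ 2: {11,12}
'c' @ 3: {1,9,10,13}  [accepting]
'a' @ 4: {11,12}
'c' @ 5: {1,9,10,13}  [accepting]
'a' @ 6: {11,12}
'c' @ 7: {1,9,10,13}  [accepting]
after full input: {1,9,10,13}  (accept=1 in)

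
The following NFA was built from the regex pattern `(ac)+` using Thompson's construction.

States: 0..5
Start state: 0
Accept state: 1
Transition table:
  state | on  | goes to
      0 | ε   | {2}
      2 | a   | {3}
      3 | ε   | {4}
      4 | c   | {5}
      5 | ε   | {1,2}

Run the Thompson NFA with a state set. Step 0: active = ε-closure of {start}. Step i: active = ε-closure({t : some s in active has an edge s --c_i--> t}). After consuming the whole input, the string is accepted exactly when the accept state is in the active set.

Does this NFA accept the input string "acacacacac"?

start: ε-closure({0}) = {0,2}
'a' @ 1: {3,4}
'c' @ 2: {1,2,5}  ✓accept
'a' @ 3: {3,4}
'c' @ 4: {1,2,5}  ✓accept
'a' @ 5: {3,4}
'c' @ 6: {1,2,5}  ✓accept
'a' @ 7: {3,4}
'c' @ 8: {1,2,5}  ✓accept
'a' @ 9: {3,4}
'c' @ 10: {1,2,5}  ✓accept
after full input: {1,2,5}  (accept=1 in)

Answer: ACCEPT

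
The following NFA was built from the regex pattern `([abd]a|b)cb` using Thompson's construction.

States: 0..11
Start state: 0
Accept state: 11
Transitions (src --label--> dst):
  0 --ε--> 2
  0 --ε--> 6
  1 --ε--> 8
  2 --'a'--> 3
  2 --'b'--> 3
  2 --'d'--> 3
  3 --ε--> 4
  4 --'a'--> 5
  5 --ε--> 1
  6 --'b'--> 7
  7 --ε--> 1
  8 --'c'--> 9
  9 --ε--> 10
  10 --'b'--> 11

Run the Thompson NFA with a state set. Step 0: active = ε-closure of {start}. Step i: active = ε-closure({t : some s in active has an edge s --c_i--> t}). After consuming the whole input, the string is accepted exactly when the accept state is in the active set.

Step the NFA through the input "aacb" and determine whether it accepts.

Answer: ACCEPT

Trace:
S₀ = ε-closure({0}) = {0,2,6}
'a' @ 1: {3,4}
'a' @ 2: {1,5,8}
'c' @ 3: {9,10}
'b' @ 4: {11}  ✓accept
final: {11}; accept 11 in set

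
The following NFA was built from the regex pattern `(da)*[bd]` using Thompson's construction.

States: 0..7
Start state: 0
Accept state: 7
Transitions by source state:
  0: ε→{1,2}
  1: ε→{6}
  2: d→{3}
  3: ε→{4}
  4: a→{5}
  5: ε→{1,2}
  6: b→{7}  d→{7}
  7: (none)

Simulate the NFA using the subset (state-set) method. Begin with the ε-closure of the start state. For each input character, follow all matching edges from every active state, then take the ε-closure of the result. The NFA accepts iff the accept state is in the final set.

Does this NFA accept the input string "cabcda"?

initial (ε-close {0}): {0,1,2,6}
'c' @ 1: {}  — no active states
rest 'abcda' ignored (set empty)
final: {}; accept 7 not in set

Answer: REJECT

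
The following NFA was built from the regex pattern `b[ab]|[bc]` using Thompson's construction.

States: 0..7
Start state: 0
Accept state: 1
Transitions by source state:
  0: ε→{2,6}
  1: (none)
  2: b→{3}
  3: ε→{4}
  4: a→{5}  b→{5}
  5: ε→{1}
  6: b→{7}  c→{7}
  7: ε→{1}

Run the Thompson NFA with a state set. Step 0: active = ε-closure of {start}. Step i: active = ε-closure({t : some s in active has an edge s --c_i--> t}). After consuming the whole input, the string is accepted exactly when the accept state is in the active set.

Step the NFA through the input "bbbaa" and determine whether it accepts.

start: ε-closure({0}) = {0,2,6}
'b' @ 1: {1,3,4,7}  (accept∈set)
'b' @ 2: {1,5}  (accept∈set)
'b' @ 3: {}  — no active states
rest 'aa' ignored (set empty)
after full input: {}  (accept=1 not in)

Answer: REJECT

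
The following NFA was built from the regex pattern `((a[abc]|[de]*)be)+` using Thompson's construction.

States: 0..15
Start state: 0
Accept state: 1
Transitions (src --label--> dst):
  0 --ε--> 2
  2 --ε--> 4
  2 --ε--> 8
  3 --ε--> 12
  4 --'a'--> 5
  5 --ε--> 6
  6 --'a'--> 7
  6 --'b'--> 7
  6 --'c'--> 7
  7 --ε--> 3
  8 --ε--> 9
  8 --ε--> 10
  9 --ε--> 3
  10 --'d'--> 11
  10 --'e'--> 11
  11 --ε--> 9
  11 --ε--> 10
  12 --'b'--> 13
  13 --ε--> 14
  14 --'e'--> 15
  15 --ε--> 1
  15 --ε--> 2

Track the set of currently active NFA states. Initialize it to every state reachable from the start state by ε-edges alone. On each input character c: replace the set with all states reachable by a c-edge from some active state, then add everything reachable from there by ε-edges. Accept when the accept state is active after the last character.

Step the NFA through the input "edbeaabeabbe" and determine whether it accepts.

initial (ε-close {0}): {0,2,3,4,8,9,10,12}
'e' @ 1: {3,9,10,11,12}
'd' @ 2: {3,9,10,11,12}
'b' @ 3: {13,14}
'e' @ 4: {1,2,3,4,8,9,10,12,15}  (accept∈set)
'a' @ 5: {5,6}
'a' @ 6: {3,7,12}
'b' @ 7: {13,14}
'e' @ 8: {1,2,3,4,8,9,10,12,15}  (accept∈set)
'a' @ 9: {5,6}
'b' @ 10: {3,7,12}
'b' @ 11: {13,14}
'e' @ 12: {1,2,3,4,8,9,10,12,15}  (accept∈set)
end set {1,2,3,4,8,9,10,12,15} — state 1 in

Answer: ACCEPT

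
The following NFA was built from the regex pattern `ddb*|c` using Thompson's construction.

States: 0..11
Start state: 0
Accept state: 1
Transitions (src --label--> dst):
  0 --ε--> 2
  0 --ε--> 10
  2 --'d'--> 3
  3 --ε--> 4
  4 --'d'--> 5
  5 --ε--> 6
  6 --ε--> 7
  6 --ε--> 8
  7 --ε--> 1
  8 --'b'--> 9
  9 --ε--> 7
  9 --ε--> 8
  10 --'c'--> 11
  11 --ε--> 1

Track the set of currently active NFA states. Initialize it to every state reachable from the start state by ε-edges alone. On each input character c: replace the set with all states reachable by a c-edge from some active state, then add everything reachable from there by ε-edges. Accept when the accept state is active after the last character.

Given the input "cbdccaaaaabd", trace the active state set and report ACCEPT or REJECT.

start: ε-closure({0}) = {0,2,10}
'c' @ 1: {1,11}  ✓accept
'b' @ 2: {}  — dead — no transitions
rest 'dccaaaaabd' ignored (set empty)
after full input: {}  (accept=1 not in)

Answer: REJECT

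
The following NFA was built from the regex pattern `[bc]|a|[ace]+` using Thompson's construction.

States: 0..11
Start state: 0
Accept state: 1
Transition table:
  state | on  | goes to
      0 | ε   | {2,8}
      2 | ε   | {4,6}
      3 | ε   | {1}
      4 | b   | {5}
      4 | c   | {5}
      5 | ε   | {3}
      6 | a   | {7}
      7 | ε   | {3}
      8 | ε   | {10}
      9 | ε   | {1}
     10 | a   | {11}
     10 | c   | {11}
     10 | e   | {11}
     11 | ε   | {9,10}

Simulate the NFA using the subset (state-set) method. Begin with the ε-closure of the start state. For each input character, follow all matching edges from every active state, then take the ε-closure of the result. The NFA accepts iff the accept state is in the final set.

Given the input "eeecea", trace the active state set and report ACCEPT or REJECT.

initial (ε-close {0}): {0,2,4,6,8,10}
'e' @ 1: {1,9,10,11}  (accept∈set)
'e' @ 2: {1,9,10,11}  (accept∈set)
'e' @ 3: {1,9,10,11}  (accept∈set)
'c' @ 4: {1,9,10,11}  (accept∈set)
'e' @ 5: {1,9,10,11}  (accept∈set)
'a' @ 6: {1,9,10,11}  (accept∈set)
end set {1,9,10,11} — state 1 in

Answer: ACCEPT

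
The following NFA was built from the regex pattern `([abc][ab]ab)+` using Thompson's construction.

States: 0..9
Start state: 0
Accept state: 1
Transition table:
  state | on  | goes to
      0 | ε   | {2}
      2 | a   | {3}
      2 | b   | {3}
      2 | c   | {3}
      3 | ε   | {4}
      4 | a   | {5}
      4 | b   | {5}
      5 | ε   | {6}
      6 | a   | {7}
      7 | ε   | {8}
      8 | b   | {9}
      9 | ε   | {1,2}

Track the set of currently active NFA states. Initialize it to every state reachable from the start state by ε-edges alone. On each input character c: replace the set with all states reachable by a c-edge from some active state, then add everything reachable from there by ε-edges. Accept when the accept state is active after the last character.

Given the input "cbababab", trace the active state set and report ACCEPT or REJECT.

Answer: ACCEPT

Trace:
start: ε-closure({0}) = {0,2}
'c' @ 1: {3,4}
'b' @ 2: {5,6}
'a' @ 3: {7,8}
'b' @ 4: {1,2,9}  ✓accept
'a' @ 5: {3,4}
'b' @ 6: {5,6}
'a' @ 7: {7,8}
'b' @ 8: {1,2,9}  ✓accept
final: {1,2,9}; accept 1 in set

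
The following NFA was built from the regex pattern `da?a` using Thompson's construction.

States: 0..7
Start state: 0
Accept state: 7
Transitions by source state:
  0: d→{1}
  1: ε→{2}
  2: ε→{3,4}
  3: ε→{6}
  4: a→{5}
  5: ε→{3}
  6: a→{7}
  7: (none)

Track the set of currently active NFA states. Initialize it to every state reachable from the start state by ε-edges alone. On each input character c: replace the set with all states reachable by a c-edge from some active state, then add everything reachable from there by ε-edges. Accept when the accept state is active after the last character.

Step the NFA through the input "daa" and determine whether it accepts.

initial (ε-close {0}): {0}
'd' @ 1: {1,2,3,4,6}
'a' @ 2: {3,5,6,7}  ✓accept
'a' @ 3: {7}  ✓accept
end set {7} — state 7 in

Answer: ACCEPT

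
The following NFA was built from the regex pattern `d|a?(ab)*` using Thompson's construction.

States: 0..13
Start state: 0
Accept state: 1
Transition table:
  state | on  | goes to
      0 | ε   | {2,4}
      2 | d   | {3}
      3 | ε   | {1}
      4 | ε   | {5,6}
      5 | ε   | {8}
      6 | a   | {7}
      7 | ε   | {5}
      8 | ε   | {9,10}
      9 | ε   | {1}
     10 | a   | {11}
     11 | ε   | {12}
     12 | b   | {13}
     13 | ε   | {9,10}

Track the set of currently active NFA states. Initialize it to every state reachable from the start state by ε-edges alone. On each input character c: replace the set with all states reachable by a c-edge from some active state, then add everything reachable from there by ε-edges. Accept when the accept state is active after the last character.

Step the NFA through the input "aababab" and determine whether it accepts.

Answer: ACCEPT

Steps:
initial (ε-close {0}): {0,1,2,4,5,6,8,9,10}
'a' @ 1: {1,5,7,8,9,10,11,12}  [accepting]
'a' @ 2: {11,12}
'b' @ 3: {1,9,10,13}  [accepting]
'a' @ 4: {11,12}
'b' @ 5: {1,9,10,13}  [accepting]
'a' @ 6: {11,12}
'b' @ 7: {1,9,10,13}  [accepting]
final: {1,9,10,13}; accept 1 in set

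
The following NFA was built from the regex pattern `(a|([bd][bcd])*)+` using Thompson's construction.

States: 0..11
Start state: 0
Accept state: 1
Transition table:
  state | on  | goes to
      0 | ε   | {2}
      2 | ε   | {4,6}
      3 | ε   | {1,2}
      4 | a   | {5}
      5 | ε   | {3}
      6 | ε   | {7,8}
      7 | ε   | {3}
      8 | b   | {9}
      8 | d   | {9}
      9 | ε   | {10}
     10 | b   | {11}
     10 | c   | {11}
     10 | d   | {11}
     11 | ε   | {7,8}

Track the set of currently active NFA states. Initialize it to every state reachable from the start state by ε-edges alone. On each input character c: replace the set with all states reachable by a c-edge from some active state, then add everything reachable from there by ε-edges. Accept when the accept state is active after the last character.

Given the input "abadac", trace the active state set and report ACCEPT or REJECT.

S₀ = ε-closure({0}) = {0,1,2,3,4,6,7,8}
'a' @ 1: {1,2,3,4,5,6,7,8}  ✓accept
'b' @ 2: {9,10}
'a' @ 3: {}  — state set empty
rest 'dac' ignored (set empty)
end set {} — state 1 not in

Answer: REJECT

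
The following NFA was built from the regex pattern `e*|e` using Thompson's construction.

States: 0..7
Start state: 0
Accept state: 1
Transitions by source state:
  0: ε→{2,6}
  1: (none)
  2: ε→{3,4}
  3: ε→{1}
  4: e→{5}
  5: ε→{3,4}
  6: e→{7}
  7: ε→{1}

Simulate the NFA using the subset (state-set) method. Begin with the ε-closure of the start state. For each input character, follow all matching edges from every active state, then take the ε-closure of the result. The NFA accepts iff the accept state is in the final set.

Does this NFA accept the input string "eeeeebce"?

Answer: REJECT

Trace:
initial (ε-close {0}): {0,1,2,3,4,6}
'e' @ 1: {1,3,4,5,7}  ✓accept
'e' @ 2: {1,3,4,5}  ✓accept
'e' @ 3: {1,3,4,5}  ✓accept
'e' @ 4: {1,3,4,5}  ✓accept
'e' @ 5: {1,3,4,5}  ✓accept
'b' @ 6: {}  — no active states
rest 'ce' ignored (set empty)
final: {}; accept 1 not in set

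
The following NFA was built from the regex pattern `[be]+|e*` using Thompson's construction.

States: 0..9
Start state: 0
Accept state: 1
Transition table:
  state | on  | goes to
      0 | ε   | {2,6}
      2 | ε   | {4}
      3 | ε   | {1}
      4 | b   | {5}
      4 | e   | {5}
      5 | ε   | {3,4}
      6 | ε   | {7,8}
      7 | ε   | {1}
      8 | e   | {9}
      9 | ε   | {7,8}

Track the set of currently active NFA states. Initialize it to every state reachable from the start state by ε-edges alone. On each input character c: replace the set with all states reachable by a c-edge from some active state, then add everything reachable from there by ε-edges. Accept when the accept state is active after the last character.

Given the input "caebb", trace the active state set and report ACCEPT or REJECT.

Answer: REJECT

Derivation:
initial (ε-close {0}): {0,1,2,4,6,7,8}
'c' @ 1: {}  — dead — no transitions
rest 'aebb' ignored (set empty)
end set {} — state 1 not in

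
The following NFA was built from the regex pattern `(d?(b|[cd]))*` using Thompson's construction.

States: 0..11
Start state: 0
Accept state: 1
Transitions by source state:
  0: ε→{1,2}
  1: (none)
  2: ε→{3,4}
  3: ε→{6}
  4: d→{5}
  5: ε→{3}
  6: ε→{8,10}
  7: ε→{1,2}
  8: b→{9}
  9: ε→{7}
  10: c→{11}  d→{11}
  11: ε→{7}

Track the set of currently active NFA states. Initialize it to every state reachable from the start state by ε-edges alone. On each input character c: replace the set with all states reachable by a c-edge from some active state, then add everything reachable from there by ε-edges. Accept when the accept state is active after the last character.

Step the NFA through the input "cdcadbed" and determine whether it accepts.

S₀ = ε-closure({0}) = {0,1,2,3,4,6,8,10}
'c' @ 1: {1,2,3,4,6,7,8,10,11}  (accept∈set)
'd' @ 2: {1,2,3,4,5,6,7,8,10,11}  (accept∈set)
'c' @ 3: {1,2,3,4,6,7,8,10,11}  (accept∈set)
'a' @ 4: {}  — no active states
rest 'dbed' ignored (set empty)
final: {}; accept 1 not in set

Answer: REJECT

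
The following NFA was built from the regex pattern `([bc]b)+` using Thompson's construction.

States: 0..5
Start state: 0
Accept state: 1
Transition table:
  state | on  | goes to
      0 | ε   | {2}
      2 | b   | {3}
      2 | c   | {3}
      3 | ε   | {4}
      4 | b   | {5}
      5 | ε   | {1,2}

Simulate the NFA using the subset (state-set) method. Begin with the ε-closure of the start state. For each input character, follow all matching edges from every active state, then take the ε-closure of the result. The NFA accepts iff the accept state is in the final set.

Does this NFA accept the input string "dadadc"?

Answer: REJECT

Steps:
start: ε-closure({0}) = {0,2}
'd' @ 1: {}  — state set empty
rest 'adadc' ignored (set empty)
final: {}; accept 1 not in set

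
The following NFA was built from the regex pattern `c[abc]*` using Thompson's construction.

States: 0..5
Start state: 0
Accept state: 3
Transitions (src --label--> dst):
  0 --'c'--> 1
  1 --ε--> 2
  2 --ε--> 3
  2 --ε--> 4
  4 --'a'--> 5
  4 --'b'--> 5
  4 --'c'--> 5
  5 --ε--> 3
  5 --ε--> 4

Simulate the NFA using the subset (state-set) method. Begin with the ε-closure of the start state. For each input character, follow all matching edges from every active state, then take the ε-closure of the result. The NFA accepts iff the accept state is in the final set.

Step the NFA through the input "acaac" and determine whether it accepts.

Answer: REJECT

Trace:
start: ε-closure({0}) = {0}
'a' @ 1: {}  — dead — no transitions
rest 'caac' ignored (set empty)
end set {} — state 3 not in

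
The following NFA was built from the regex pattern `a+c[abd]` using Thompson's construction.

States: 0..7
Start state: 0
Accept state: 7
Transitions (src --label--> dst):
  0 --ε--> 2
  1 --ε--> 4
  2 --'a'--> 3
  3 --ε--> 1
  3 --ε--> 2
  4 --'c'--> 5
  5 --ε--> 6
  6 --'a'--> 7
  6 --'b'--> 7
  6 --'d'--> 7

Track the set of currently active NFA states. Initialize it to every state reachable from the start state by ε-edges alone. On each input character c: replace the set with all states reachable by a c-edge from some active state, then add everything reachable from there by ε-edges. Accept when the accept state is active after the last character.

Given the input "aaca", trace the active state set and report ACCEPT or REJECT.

start: ε-closure({0}) = {0,2}
'a' @ 1: {1,2,3,4}
'a' @ 2: {1,2,3,4}
'c' @ 3: {5,6}
'a' @ 4: {7}  ✓accept
final: {7}; accept 7 in set

Answer: ACCEPT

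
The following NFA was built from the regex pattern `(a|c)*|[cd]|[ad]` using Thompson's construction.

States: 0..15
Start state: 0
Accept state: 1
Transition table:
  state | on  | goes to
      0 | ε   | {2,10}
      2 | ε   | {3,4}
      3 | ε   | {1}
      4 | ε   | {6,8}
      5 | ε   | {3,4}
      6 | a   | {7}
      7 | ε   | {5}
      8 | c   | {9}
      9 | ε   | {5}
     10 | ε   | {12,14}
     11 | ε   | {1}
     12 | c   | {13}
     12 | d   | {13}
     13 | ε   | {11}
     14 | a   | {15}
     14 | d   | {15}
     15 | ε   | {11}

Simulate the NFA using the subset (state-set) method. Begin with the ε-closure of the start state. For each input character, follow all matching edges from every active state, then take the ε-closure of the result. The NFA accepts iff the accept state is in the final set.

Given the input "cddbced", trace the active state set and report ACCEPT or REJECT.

Answer: REJECT

Trace:
initial (ε-close {0}): {0,1,2,3,4,6,8,10,12,14}
'c' @ 1: {1,3,4,5,6,8,9,11,13}  ✓accept
'd' @ 2: {}  — dead — no transitions
rest 'dbced' ignored (set empty)
after full input: {}  (accept=1 not in)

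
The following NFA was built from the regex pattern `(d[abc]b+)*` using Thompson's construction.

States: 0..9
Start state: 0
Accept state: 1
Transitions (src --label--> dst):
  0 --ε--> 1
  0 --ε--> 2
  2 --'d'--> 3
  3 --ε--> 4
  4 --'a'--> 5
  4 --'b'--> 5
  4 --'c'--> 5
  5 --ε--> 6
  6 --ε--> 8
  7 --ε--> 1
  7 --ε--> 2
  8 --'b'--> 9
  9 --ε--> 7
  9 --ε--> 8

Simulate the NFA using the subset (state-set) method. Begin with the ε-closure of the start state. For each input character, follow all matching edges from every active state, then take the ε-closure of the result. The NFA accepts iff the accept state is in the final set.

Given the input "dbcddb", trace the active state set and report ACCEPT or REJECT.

Answer: REJECT

Derivation:
start: ε-closure({0}) = {0,1,2}
'd' @ 1: {3,4}
'b' @ 2: {5,6,8}
'c' @ 3: {}  — state set empty
rest 'ddb' ignored (set empty)
end set {} — state 1 not in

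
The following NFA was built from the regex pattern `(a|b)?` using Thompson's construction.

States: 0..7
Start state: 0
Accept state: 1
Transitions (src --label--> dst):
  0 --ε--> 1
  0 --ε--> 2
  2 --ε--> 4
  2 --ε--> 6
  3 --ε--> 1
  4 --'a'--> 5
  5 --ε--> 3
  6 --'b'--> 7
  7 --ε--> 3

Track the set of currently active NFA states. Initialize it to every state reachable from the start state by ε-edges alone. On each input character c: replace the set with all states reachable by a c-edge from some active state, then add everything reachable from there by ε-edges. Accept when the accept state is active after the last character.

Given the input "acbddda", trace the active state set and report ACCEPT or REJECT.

Answer: REJECT

Derivation:
start: ε-closure({0}) = {0,1,2,4,6}
'a' @ 1: {1,3,5}  [accepting]
'c' @ 2: {}  — dead — no transitions
rest 'bddda' ignored (set empty)
after full input: {}  (accept=1 not in)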